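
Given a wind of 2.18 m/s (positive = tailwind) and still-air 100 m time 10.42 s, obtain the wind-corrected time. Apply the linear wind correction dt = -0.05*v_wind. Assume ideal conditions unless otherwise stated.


dt = -0.05 * v_wind = -0.05 * 2.18 = -0.109 s
t_corrected = t_still + dt = 10.42 + (-0.109)
t_corrected = 10.311 s

10.311 s


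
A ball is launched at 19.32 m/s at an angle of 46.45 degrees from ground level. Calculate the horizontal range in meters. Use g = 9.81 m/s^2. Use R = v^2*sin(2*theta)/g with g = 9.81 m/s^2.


R = v^2 * sin(2*theta) / g
Convert angle to radians: theta = 46.45 deg = 0.8107 rad
sin(2*theta) = sin(1.6214) = 0.9987
R = 19.32^2 * 0.9987 / 9.81
R = 373.2624 * 0.9987 / 9.81 = 38.0004 m

38.0004 m


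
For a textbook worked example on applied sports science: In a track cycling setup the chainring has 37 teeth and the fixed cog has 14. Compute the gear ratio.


GR = front_teeth / rear_teeth
GR = 37 / 14
GR = 2.6429

2.6429


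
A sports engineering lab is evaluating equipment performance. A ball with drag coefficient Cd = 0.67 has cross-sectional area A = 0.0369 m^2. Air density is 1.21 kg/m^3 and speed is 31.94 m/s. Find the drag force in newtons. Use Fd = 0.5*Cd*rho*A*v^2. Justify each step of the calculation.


Fd = 0.5 * Cd * rho * A * v^2
Fd = 0.5 * 0.67 * 1.21 * 0.0369 * 31.94^2
v^2 = 1020.1636
Fd = 0.5 * 0.67 * 1.21 * 0.0369 * 1020.1636 = 15.259 N

15.259 N


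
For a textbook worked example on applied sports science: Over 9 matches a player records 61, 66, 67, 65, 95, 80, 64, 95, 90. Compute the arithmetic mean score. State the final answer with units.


Average = sum / n
Sum = 683
Average = 683 / 9 = 75.8889

75.8889


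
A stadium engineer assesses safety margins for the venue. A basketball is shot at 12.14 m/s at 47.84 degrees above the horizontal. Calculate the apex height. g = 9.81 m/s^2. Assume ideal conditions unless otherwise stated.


H = (v*sin(theta))^2 / (2*g)
vy = v*sin(theta) = 12.14 * sin(47.84 deg) = 8.9991 m/s
H = vy^2 / (2*g) = 80.9831 / (2*9.81)
H = 80.9831 / 19.62 = 4.1276 m

4.1276 m


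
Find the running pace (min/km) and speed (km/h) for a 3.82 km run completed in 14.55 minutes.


Pace = time / distance = 14.55 min / 3.82 km = 3.8089 min/km
Speed = distance / time_in_hours = 3.82 / 0.2425 hr
Speed = 15.7526 km/h

3.8089 min/km, 15.7526 km/h


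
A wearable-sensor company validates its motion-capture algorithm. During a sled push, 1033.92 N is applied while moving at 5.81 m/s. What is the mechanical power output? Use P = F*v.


P = F * v
P = 1033.92 * 5.81
P = 6007.0752 W

6007.0752 W


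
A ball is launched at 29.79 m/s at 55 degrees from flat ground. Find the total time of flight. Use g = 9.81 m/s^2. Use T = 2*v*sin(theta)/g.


T = 2*v*sin(theta)/g
sin(theta) = sin(55 deg) = 0.8192
T = 2*29.79*0.8192 / 9.81
T = 48.8051 / 9.81 = 4.975 s

4.975 s


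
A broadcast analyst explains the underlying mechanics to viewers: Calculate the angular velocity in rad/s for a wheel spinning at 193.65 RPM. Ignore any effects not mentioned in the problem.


omega = RPM * 2 * pi / 60
omega = 193.65 * 2 * 3.14159 / 60
omega = 1216.7388 / 60 = 20.279 rad/s

20.279 rad/s


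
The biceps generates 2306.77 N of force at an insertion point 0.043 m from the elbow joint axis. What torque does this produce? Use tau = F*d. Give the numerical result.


tau = F * d
tau = 2306.77 * 0.043
tau = 99.1911 N*m

99.1911 N*m


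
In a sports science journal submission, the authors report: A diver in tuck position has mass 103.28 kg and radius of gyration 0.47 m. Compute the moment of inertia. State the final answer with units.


I = m * k^2
I = 103.28 * 0.47^2
I = 103.28 * 0.2209 = 22.8146 kg*m^2

22.8146 kg*m^2


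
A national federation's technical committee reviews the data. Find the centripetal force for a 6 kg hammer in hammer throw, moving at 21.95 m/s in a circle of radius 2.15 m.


Fc = m * v^2 / r
v^2 = 21.95^2 = 481.8025
Fc = 6 * 481.8025 / 2.15
Fc = 2890.815 / 2.15 = 1344.5651 N

1344.5651 N


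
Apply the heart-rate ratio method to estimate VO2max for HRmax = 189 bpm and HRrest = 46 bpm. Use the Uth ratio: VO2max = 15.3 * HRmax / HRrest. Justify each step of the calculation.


VO2max = 15.3 * HRmax / HRrest
VO2max = 15.3 * 189 / 46
VO2max = 2891.7 / 46 = 62.863 mL/kg/min

62.863 mL/kg/min


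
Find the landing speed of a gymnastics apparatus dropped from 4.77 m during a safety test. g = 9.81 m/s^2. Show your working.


v = sqrt(2 * g * h)
v = sqrt(2 * 9.81 * 4.77)
v = sqrt(93.5874) = 9.6741 m/s

9.6741 m/s


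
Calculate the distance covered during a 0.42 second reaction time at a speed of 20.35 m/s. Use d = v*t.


d = v * t
d = 20.35 * 0.42
d = 8.547 m

8.547 m


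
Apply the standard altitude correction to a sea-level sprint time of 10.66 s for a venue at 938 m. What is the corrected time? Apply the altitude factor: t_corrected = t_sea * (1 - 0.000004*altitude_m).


Correction factor = 1 - 0.000004 * 938 = 0.996248
t_corrected = t_sea * factor = 10.66 * 0.996248
t_corrected = 10.62 s

10.62 s


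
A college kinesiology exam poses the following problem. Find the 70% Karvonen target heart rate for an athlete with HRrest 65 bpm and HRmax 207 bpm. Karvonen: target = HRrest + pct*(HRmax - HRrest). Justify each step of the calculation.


Target = HRrest + pct*(HRmax - HRrest)
Heart rate reserve = HRmax - HRrest = 207 - 65 = 142 bpm
Fraction = 70% = 0.7
Target = 65 + 0.7 * 142
Target = 65 + 99.4 = 164.4 bpm

164.4 bpm


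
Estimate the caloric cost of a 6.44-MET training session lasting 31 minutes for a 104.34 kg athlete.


kcal = MET * mass * time_hr
Convert time: 31 min = 0.5167 hr
kcal = 6.44 * 104.34 * 0.5167
kcal = 347.174 kcal

347.174 kcal


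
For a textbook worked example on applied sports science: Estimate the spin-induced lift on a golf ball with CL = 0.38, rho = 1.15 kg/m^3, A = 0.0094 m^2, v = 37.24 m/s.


FM = 0.5 * CL * rho * A * v^2
FM = 0.5 * 0.38 * 1.15 * 0.0094 * 37.24^2
v^2 = 1386.8176
FM = 0.5 * 0.38 * 1.15 * 0.0094 * 1386.8176 = 2.8484 N

2.8484 N


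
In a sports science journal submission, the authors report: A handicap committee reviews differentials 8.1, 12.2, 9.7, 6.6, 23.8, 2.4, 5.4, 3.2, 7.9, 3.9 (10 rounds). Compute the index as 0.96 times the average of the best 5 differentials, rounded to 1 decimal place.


All differentials: 8.1, 12.2, 9.7, 6.6, 23.8, 2.4, 5.4, 3.2, 7.9, 3.9
Sorted: 2.4, 3.2, 3.9, 5.4, 6.6, 7.9, 8.1, 9.7, 12.2, 23.8
Best 5: 2.4, 3.2, 3.9, 5.4, 6.6
Average of best = 21.5 / 5 = 4.3
Raw index = 4.3 * 0.96 = 4.128
Handicap index = round(4.128, 1) = 4.1

4.1


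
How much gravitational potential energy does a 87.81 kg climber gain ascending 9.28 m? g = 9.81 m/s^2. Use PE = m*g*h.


PE = m * g * h
PE = 87.81 * 9.81 * 9.28
PE = 861.4161 * 9.28 = 7993.9414 J

7993.9414 J


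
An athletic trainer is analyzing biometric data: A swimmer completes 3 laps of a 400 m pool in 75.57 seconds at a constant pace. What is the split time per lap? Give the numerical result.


Split time = total_time / n_laps = 75.57 / 3
Split time = 25.19 s per lap

25.19 s


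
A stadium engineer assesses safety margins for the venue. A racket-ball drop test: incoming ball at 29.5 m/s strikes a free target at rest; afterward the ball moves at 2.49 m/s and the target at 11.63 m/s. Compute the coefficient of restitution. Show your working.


e = (v2_after - v1_after) / (v1_before - v2_before)
Numerator = 11.63 - 2.49 = 9.14
Denominator = 29.5 - 0 = 29.5
e = 9.14 / 29.5 = 0.3098

0.3098


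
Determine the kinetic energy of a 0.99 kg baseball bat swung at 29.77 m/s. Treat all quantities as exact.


KE = 0.5 * m * v^2
KE = 0.5 * 0.99 * 29.77^2
KE = 0.5 * 0.99 * 886.2529 = 438.6952 J

438.6952 J


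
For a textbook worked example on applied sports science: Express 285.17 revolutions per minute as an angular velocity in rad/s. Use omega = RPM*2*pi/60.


omega = RPM * 2 * pi / 60
omega = 285.17 * 2 * 3.14159 / 60
omega = 1791.776 / 60 = 29.8629 rad/s

29.8629 rad/s


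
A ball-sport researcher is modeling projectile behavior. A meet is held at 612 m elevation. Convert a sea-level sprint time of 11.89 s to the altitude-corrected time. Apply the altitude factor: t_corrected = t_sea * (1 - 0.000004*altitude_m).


Correction factor = 1 - 0.000004 * 612 = 0.997552
t_corrected = t_sea * factor = 11.89 * 0.997552
t_corrected = 11.8609 s

11.8609 s


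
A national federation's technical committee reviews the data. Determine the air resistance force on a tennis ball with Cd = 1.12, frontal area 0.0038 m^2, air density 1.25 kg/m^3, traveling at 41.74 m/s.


Fd = 0.5 * Cd * rho * A * v^2
Fd = 0.5 * 1.12 * 1.25 * 0.0038 * 41.74^2
v^2 = 1742.2276
Fd = 0.5 * 1.12 * 1.25 * 0.0038 * 1742.2276 = 4.6343 N

4.6343 N


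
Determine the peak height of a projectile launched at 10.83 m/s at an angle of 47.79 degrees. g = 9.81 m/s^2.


H = (v*sin(theta))^2 / (2*g)
vy = v*sin(theta) = 10.83 * sin(47.79 deg) = 8.0216 m/s
H = vy^2 / (2*g) = 64.3468 / (2*9.81)
H = 64.3468 / 19.62 = 3.2797 m

3.2797 m


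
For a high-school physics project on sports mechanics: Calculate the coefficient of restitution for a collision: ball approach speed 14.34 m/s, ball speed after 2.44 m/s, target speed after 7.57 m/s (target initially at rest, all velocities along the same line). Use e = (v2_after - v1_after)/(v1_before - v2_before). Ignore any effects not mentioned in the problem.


e = (v2_after - v1_after) / (v1_before - v2_before)
Numerator = 7.57 - 2.44 = 5.13
Denominator = 14.34 - 0 = 14.34
e = 5.13 / 14.34 = 0.3577

0.3577


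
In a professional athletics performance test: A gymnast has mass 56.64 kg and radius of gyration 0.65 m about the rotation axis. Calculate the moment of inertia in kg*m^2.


I = m * k^2
I = 56.64 * 0.65^2
I = 56.64 * 0.4225 = 23.9304 kg*m^2

23.9304 kg*m^2


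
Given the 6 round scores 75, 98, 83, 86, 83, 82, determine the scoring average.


Average = sum / n
Sum = 507
Average = 507 / 6 = 84.5

84.5


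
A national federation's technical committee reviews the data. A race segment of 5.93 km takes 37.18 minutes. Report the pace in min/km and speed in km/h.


Pace = time / distance = 37.18 min / 5.93 km = 6.2698 min/km
Speed = distance / time_in_hours = 5.93 / 0.6197 hr
Speed = 9.5697 km/h

6.2698 min/km, 9.5697 km/h


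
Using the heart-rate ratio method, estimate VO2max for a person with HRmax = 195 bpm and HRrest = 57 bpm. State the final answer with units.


VO2max = 15.3 * HRmax / HRrest
VO2max = 15.3 * 195 / 57
VO2max = 2983.5 / 57 = 52.3421 mL/kg/min

52.3421 mL/kg/min


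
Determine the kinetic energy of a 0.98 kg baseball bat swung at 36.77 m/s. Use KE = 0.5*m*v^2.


KE = 0.5 * m * v^2
KE = 0.5 * 0.98 * 36.77^2
KE = 0.5 * 0.98 * 1352.0329 = 662.4961 J

662.4961 J


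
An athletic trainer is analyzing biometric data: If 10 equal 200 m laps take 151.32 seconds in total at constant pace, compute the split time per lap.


Split time = total_time / n_laps = 151.32 / 10
Split time = 15.132 s per lap

15.132 s


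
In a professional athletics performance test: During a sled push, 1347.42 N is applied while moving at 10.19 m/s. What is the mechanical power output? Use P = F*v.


P = F * v
P = 1347.42 * 10.19
P = 13730.2098 W

13730.2098 W


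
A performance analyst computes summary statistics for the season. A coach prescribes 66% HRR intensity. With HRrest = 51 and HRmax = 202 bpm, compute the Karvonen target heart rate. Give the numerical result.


Target = HRrest + pct*(HRmax - HRrest)
Heart rate reserve = HRmax - HRrest = 202 - 51 = 151 bpm
Fraction = 66% = 0.66
Target = 51 + 0.66 * 151
Target = 51 + 99.66 = 150.66 bpm

150.66 bpm


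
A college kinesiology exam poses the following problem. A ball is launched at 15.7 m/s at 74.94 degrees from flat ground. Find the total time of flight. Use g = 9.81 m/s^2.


T = 2*v*sin(theta)/g
sin(theta) = sin(74.94 deg) = 0.9657
T = 2*15.7*0.9657 / 9.81
T = 30.3215 / 9.81 = 3.0909 s

3.0909 s


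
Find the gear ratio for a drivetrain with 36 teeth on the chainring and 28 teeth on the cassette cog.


GR = front_teeth / rear_teeth
GR = 36 / 28
GR = 1.2857

1.2857


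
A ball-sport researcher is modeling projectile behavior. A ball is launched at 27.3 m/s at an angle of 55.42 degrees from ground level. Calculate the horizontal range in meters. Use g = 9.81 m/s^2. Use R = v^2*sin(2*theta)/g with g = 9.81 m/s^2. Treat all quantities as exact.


R = v^2 * sin(2*theta) / g
Convert angle to radians: theta = 55.42 deg = 0.9673 rad
sin(2*theta) = sin(1.9345) = 0.9346
R = 27.3^2 * 0.9346 / 9.81
R = 745.29 * 0.9346 / 9.81 = 71.0022 m

71.0022 m


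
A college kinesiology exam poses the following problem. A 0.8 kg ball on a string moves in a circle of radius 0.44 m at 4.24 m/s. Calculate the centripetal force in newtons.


Fc = m * v^2 / r
v^2 = 4.24^2 = 17.9776
Fc = 0.8 * 17.9776 / 0.44
Fc = 14.3821 / 0.44 = 32.6865 N

32.6865 N


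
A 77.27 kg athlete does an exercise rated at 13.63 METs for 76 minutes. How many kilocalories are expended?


kcal = MET * mass * time_hr
Convert time: 76 min = 1.2667 hr
kcal = 13.63 * 77.27 * 1.2667
kcal = 1334.0408 kcal

1334.0408 kcal


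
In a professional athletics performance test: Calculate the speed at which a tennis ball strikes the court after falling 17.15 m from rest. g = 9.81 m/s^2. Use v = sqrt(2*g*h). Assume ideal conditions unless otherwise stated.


v = sqrt(2 * g * h)
v = sqrt(2 * 9.81 * 17.15)
v = sqrt(336.483) = 18.3435 m/s

18.3435 m/s


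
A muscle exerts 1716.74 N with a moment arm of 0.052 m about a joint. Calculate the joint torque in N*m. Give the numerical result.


tau = F * d
tau = 1716.74 * 0.052
tau = 89.2705 N*m

89.2705 N*m


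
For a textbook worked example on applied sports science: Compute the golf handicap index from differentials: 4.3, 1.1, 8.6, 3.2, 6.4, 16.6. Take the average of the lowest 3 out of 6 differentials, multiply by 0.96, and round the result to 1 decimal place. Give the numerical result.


All differentials: 4.3, 1.1, 8.6, 3.2, 6.4, 16.6
Sorted: 1.1, 3.2, 4.3, 6.4, 8.6, 16.6
Best 3: 1.1, 3.2, 4.3
Average of best = 8.6 / 3 = 2.8667
Raw index = 2.8667 * 0.96 = 2.752
Handicap index = round(2.752, 1) = 2.8

2.8


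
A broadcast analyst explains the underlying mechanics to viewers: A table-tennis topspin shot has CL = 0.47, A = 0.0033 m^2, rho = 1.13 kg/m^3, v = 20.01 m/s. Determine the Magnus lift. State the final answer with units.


FM = 0.5 * CL * rho * A * v^2
FM = 0.5 * 0.47 * 1.13 * 0.0033 * 20.01^2
v^2 = 400.4001
FM = 0.5 * 0.47 * 1.13 * 0.0033 * 400.4001 = 0.3509 N

0.3509 N


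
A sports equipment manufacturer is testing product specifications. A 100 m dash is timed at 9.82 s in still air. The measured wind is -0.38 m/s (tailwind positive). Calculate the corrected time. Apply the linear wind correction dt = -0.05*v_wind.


dt = -0.05 * v_wind = -0.05 * -0.38 = 0.019 s
t_corrected = t_still + dt = 9.82 + (0.019)
t_corrected = 9.839 s

9.839 s


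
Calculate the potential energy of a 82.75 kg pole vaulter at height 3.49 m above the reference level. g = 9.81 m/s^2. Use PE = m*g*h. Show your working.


PE = m * g * h
PE = 82.75 * 9.81 * 3.49
PE = 811.7775 * 3.49 = 2833.1035 J

2833.1035 J


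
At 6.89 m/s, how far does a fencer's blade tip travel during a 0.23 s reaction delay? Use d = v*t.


d = v * t
d = 6.89 * 0.23
d = 1.5847 m

1.5847 m


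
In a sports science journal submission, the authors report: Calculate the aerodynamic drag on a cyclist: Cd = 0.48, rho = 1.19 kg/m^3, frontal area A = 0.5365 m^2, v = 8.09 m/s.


Fd = 0.5 * Cd * rho * A * v^2
Fd = 0.5 * 0.48 * 1.19 * 0.5365 * 8.09^2
v^2 = 65.4481
Fd = 0.5 * 0.48 * 1.19 * 0.5365 * 65.4481 = 10.0282 N

10.0282 N


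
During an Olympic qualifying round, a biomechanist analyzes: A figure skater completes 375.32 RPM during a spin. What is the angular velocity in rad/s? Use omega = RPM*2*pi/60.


omega = RPM * 2 * pi / 60
omega = 375.32 * 2 * 3.14159 / 60
omega = 2358.2051 / 60 = 39.3034 rad/s

39.3034 rad/s


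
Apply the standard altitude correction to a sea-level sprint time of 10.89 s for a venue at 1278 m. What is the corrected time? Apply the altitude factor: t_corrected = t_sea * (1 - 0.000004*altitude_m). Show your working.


Correction factor = 1 - 0.000004 * 1278 = 0.994888
t_corrected = t_sea * factor = 10.89 * 0.994888
t_corrected = 10.8343 s

10.8343 s


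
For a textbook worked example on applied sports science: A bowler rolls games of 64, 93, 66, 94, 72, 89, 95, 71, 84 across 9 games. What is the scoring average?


Average = sum / n
Sum = 728
Average = 728 / 9 = 80.8889

80.8889


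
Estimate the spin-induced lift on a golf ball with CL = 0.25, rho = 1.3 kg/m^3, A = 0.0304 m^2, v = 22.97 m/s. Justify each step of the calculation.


FM = 0.5 * CL * rho * A * v^2
FM = 0.5 * 0.25 * 1.3 * 0.0304 * 22.97^2
v^2 = 527.6209
FM = 0.5 * 0.25 * 1.3 * 0.0304 * 527.6209 = 2.6064 N

2.6064 N


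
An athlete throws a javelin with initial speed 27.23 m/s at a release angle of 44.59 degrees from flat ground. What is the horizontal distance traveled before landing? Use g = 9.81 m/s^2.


R = v^2 * sin(2*theta) / g
Convert angle to radians: theta = 44.59 deg = 0.7782 rad
sin(2*theta) = sin(1.5565) = 0.9999
R = 27.23^2 * 0.9999 / 9.81
R = 741.4729 * 0.9999 / 9.81 = 75.5756 m

75.5756 m


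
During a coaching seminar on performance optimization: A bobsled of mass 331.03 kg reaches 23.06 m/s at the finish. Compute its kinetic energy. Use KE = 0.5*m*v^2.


KE = 0.5 * m * v^2
KE = 0.5 * 331.03 * 23.06^2
KE = 0.5 * 331.03 * 531.7636 = 88014.8523 J

88014.8523 J


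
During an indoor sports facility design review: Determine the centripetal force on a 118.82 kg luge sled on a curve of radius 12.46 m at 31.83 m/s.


Fc = m * v^2 / r
v^2 = 31.83^2 = 1013.1489
Fc = 118.82 * 1013.1489 / 12.46
Fc = 120382.3523 / 12.46 = 9661.505 N

9661.505 N


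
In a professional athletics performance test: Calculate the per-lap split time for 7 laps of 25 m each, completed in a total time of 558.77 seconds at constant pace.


Split time = total_time / n_laps = 558.77 / 7
Split time = 79.8243 s per lap

79.8243 s


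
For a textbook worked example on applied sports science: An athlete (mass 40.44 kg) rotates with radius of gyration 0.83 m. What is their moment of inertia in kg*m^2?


I = m * k^2
I = 40.44 * 0.83^2
I = 40.44 * 0.6889 = 27.8591 kg*m^2

27.8591 kg*m^2


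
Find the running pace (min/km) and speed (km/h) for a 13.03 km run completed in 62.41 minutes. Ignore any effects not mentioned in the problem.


Pace = time / distance = 62.41 min / 13.03 km = 4.7897 min/km
Speed = distance / time_in_hours = 13.03 / 1.0402 hr
Speed = 12.5268 km/h

4.7897 min/km, 12.5268 km/h


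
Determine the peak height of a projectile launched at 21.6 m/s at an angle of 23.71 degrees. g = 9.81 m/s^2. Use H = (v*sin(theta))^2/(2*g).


H = (v*sin(theta))^2 / (2*g)
vy = v*sin(theta) = 21.6 * sin(23.71 deg) = 8.6855 m/s
H = vy^2 / (2*g) = 75.4383 / (2*9.81)
H = 75.4383 / 19.62 = 3.845 m

3.845 m


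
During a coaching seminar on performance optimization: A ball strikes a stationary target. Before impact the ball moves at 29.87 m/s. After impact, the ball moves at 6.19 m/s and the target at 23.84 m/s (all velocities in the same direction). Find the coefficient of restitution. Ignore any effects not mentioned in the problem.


e = (v2_after - v1_after) / (v1_before - v2_before)
Numerator = 23.84 - 6.19 = 17.65
Denominator = 29.87 - 0 = 29.87
e = 17.65 / 29.87 = 0.5909

0.5909


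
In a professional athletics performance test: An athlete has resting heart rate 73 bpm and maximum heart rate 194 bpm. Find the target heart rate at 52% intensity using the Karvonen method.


Target = HRrest + pct*(HRmax - HRrest)
Heart rate reserve = HRmax - HRrest = 194 - 73 = 121 bpm
Fraction = 52% = 0.52
Target = 73 + 0.52 * 121
Target = 73 + 62.92 = 135.92 bpm

135.92 bpm


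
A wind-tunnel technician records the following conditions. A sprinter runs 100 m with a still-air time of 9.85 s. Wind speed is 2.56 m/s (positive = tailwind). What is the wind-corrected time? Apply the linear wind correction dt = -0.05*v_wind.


dt = -0.05 * v_wind = -0.05 * 2.56 = -0.128 s
t_corrected = t_still + dt = 9.85 + (-0.128)
t_corrected = 9.722 s

9.722 s


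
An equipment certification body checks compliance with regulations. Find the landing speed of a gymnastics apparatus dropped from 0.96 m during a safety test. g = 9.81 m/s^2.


v = sqrt(2 * g * h)
v = sqrt(2 * 9.81 * 0.96)
v = sqrt(18.8352) = 4.34 m/s

4.34 m/s


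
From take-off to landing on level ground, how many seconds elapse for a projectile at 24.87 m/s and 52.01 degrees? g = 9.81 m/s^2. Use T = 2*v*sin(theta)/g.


T = 2*v*sin(theta)/g
sin(theta) = sin(52.01 deg) = 0.7881
T = 2*24.87*0.7881 / 9.81
T = 39.201 / 9.81 = 3.996 s

3.996 s


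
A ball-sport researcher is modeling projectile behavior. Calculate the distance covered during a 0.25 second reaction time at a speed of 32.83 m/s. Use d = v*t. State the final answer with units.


d = v * t
d = 32.83 * 0.25
d = 8.2075 m

8.2075 m


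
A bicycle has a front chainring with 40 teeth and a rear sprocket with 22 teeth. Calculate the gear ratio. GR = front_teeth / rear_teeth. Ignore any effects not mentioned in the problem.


GR = front_teeth / rear_teeth
GR = 40 / 22
GR = 1.8182

1.8182


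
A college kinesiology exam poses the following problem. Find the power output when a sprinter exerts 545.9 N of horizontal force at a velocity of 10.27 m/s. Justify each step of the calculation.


P = F * v
P = 545.9 * 10.27
P = 5606.393 W

5606.393 W


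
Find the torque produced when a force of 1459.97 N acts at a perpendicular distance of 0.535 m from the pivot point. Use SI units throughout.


tau = F * d
tau = 1459.97 * 0.535
tau = 781.084 N*m

781.084 N*m


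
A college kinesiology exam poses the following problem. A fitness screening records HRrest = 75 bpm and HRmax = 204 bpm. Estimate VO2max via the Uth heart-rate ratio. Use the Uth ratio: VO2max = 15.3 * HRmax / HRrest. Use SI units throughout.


VO2max = 15.3 * HRmax / HRrest
VO2max = 15.3 * 204 / 75
VO2max = 3121.2 / 75 = 41.616 mL/kg/min

41.616 mL/kg/min


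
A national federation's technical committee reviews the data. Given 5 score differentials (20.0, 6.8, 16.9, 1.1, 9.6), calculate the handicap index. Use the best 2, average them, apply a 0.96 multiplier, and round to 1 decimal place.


All differentials: 20.0, 6.8, 16.9, 1.1, 9.6
Sorted: 1.1, 6.8, 9.6, 16.9, 20.0
Best 2: 1.1, 6.8
Average of best = 7.9 / 2 = 3.95
Raw index = 3.95 * 0.96 = 3.792
Handicap index = round(3.792, 1) = 3.8

3.8


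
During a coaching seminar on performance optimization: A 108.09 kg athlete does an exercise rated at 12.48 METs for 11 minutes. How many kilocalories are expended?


kcal = MET * mass * time_hr
Convert time: 11 min = 0.1833 hr
kcal = 12.48 * 108.09 * 0.1833
kcal = 247.3099 kcal

247.3099 kcal


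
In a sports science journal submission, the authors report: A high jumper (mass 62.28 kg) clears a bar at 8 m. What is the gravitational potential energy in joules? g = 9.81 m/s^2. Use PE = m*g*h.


PE = m * g * h
PE = 62.28 * 9.81 * 8
PE = 610.9668 * 8 = 4887.7344 J

4887.7344 J


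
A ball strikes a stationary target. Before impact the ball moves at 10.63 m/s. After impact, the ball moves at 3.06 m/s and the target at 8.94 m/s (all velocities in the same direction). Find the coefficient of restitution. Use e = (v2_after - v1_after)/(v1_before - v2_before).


e = (v2_after - v1_after) / (v1_before - v2_before)
Numerator = 8.94 - 3.06 = 5.88
Denominator = 10.63 - 0 = 10.63
e = 5.88 / 10.63 = 0.5532

0.5532


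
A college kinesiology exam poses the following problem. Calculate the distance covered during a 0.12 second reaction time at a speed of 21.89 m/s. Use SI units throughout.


d = v * t
d = 21.89 * 0.12
d = 2.6268 m

2.6268 m


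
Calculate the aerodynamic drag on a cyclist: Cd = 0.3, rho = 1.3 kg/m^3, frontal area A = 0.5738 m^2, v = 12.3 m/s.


Fd = 0.5 * Cd * rho * A * v^2
Fd = 0.5 * 0.3 * 1.3 * 0.5738 * 12.3^2
v^2 = 151.29
Fd = 0.5 * 0.3 * 1.3 * 0.5738 * 151.29 = 16.928 N

16.928 N


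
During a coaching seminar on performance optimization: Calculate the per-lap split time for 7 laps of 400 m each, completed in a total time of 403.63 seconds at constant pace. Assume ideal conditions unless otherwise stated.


Split time = total_time / n_laps = 403.63 / 7
Split time = 57.6614 s per lap

57.6614 s


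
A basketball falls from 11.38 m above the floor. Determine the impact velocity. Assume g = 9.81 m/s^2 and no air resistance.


v = sqrt(2 * g * h)
v = sqrt(2 * 9.81 * 11.38)
v = sqrt(223.2756) = 14.9424 m/s

14.9424 m/s


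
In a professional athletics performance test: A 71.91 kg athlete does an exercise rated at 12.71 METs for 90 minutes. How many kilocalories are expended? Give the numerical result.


kcal = MET * mass * time_hr
Convert time: 90 min = 1.5 hr
kcal = 12.71 * 71.91 * 1.5
kcal = 1370.9642 kcal

1370.9642 kcal


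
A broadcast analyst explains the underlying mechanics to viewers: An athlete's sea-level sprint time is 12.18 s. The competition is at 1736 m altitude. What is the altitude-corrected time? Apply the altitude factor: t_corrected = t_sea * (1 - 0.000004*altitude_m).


Correction factor = 1 - 0.000004 * 1736 = 0.993056
t_corrected = t_sea * factor = 12.18 * 0.993056
t_corrected = 12.0954 s

12.0954 s


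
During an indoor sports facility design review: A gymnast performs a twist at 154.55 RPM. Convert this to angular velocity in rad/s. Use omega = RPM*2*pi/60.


omega = RPM * 2 * pi / 60
omega = 154.55 * 2 * 3.14159 / 60
omega = 971.0663 / 60 = 16.1844 rad/s

16.1844 rad/s


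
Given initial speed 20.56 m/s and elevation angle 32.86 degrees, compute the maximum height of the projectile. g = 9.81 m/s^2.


H = (v*sin(theta))^2 / (2*g)
vy = v*sin(theta) = 20.56 * sin(32.86 deg) = 11.1556 m/s
H = vy^2 / (2*g) = 124.4477 / (2*9.81)
H = 124.4477 / 19.62 = 6.3429 m

6.3429 m


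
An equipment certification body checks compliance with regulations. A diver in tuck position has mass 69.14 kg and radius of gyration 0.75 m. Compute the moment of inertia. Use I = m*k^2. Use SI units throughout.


I = m * k^2
I = 69.14 * 0.75^2
I = 69.14 * 0.5625 = 38.8912 kg*m^2

38.8912 kg*m^2


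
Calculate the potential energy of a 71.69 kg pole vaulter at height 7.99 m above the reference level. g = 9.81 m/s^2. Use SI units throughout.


PE = m * g * h
PE = 71.69 * 9.81 * 7.99
PE = 703.2789 * 7.99 = 5619.1984 J

5619.1984 J


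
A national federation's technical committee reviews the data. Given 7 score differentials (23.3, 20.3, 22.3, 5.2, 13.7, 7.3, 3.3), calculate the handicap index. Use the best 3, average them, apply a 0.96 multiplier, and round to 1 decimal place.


All differentials: 23.3, 20.3, 22.3, 5.2, 13.7, 7.3, 3.3
Sorted: 3.3, 5.2, 7.3, 13.7, 20.3, 22.3, 23.3
Best 3: 3.3, 5.2, 7.3
Average of best = 15.8 / 3 = 5.2667
Raw index = 5.2667 * 0.96 = 5.056
Handicap index = round(5.056, 1) = 5.1

5.1


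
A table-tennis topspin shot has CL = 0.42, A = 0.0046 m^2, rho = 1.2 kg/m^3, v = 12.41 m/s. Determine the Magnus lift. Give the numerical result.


FM = 0.5 * CL * rho * A * v^2
FM = 0.5 * 0.42 * 1.2 * 0.0046 * 12.41^2
v^2 = 154.0081
FM = 0.5 * 0.42 * 1.2 * 0.0046 * 154.0081 = 0.1785 N

0.1785 N


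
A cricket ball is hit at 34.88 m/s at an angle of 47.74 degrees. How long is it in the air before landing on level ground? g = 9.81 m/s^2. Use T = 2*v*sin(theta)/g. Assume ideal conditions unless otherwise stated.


T = 2*v*sin(theta)/g
sin(theta) = sin(47.74 deg) = 0.7401
T = 2*34.88*0.7401 / 9.81
T = 51.6294 / 9.81 = 5.2629 s

5.2629 s


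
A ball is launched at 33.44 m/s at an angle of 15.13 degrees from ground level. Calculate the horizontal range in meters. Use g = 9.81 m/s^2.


R = v^2 * sin(2*theta) / g
Convert angle to radians: theta = 15.13 deg = 0.2641 rad
sin(2*theta) = sin(0.5281) = 0.5039
R = 33.44^2 * 0.5039 / 9.81
R = 1118.2336 * 0.5039 / 9.81 = 57.442 m

57.442 m


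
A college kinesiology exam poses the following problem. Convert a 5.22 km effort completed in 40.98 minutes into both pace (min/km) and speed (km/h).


Pace = time / distance = 40.98 min / 5.22 km = 7.8506 min/km
Speed = distance / time_in_hours = 5.22 / 0.683 hr
Speed = 7.6428 km/h

7.8506 min/km, 7.6428 km/h


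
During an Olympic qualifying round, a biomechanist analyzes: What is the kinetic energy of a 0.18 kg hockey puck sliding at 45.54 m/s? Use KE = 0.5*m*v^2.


KE = 0.5 * m * v^2
KE = 0.5 * 0.18 * 45.54^2
KE = 0.5 * 0.18 * 2073.8916 = 186.6502 J

186.6502 J


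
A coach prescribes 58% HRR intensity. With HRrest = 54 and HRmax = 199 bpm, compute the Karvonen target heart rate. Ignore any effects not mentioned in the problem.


Target = HRrest + pct*(HRmax - HRrest)
Heart rate reserve = HRmax - HRrest = 199 - 54 = 145 bpm
Fraction = 58% = 0.58
Target = 54 + 0.58 * 145
Target = 54 + 84.1 = 138.1 bpm

138.1 bpm


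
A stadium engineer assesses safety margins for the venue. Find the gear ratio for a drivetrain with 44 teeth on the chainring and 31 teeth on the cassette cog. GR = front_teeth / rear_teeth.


GR = front_teeth / rear_teeth
GR = 44 / 31
GR = 1.4194

1.4194


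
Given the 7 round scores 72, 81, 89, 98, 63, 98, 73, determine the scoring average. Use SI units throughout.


Average = sum / n
Sum = 574
Average = 574 / 7 = 82

82


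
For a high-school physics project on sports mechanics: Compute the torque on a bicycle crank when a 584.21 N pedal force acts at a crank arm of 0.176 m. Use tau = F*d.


tau = F * d
tau = 584.21 * 0.176
tau = 102.821 N*m

102.821 N*m


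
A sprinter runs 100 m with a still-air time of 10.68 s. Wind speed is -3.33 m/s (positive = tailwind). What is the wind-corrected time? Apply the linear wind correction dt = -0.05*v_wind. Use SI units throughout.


dt = -0.05 * v_wind = -0.05 * -3.33 = 0.1665 s
t_corrected = t_still + dt = 10.68 + (0.1665)
t_corrected = 10.8465 s

10.8465 s


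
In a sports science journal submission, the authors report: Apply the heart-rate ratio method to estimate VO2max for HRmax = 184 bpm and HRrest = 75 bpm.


VO2max = 15.3 * HRmax / HRrest
VO2max = 15.3 * 184 / 75
VO2max = 2815.2 / 75 = 37.536 mL/kg/min

37.536 mL/kg/min


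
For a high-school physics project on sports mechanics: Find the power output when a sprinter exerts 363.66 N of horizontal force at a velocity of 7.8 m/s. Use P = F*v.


P = F * v
P = 363.66 * 7.8
P = 2836.548 W

2836.548 W


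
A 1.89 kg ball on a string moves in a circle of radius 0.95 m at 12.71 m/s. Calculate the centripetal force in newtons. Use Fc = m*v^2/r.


Fc = m * v^2 / r
v^2 = 12.71^2 = 161.5441
Fc = 1.89 * 161.5441 / 0.95
Fc = 305.3183 / 0.95 = 321.3877 N

321.3877 N


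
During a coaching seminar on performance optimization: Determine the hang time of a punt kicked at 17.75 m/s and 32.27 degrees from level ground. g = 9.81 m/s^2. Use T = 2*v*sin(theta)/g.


T = 2*v*sin(theta)/g
sin(theta) = sin(32.27 deg) = 0.5339
T = 2*17.75*0.5339 / 9.81
T = 18.9538 / 9.81 = 1.9321 s

1.9321 s


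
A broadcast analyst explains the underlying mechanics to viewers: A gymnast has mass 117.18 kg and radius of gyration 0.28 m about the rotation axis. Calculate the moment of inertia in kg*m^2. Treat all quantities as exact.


I = m * k^2
I = 117.18 * 0.28^2
I = 117.18 * 0.0784 = 9.1869 kg*m^2

9.1869 kg*m^2


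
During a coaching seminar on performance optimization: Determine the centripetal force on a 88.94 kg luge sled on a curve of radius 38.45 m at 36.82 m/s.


Fc = m * v^2 / r
v^2 = 36.82^2 = 1355.7124
Fc = 88.94 * 1355.7124 / 38.45
Fc = 120577.0609 / 38.45 = 3135.9444 N

3135.9444 N


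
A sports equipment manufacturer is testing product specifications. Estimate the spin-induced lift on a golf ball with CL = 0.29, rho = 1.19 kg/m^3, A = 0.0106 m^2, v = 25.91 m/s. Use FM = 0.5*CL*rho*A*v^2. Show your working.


FM = 0.5 * CL * rho * A * v^2
FM = 0.5 * 0.29 * 1.19 * 0.0106 * 25.91^2
v^2 = 671.3281
FM = 0.5 * 0.29 * 1.19 * 0.0106 * 671.3281 = 1.2279 N

1.2279 N


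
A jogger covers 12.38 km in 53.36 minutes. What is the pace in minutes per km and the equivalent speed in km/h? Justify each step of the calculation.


Pace = time / distance = 53.36 min / 12.38 km = 4.3102 min/km
Speed = distance / time_in_hours = 12.38 / 0.8893 hr
Speed = 13.9205 km/h

4.3102 min/km, 13.9205 km/h


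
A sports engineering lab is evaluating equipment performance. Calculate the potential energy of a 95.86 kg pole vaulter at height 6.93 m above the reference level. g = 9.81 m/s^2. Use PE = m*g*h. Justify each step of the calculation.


PE = m * g * h
PE = 95.86 * 9.81 * 6.93
PE = 940.3866 * 6.93 = 6516.8791 J

6516.8791 J


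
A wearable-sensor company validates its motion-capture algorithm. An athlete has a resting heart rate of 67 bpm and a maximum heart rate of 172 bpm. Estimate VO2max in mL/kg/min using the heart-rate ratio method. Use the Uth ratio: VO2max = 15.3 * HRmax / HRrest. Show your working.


VO2max = 15.3 * HRmax / HRrest
VO2max = 15.3 * 172 / 67
VO2max = 2631.6 / 67 = 39.2776 mL/kg/min

39.2776 mL/kg/min


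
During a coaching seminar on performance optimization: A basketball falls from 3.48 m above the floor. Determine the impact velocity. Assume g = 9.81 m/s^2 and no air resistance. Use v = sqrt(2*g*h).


v = sqrt(2 * g * h)
v = sqrt(2 * 9.81 * 3.48)
v = sqrt(68.2776) = 8.263 m/s

8.263 m/s


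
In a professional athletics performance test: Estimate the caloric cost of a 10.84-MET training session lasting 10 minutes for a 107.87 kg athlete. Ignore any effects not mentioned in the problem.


kcal = MET * mass * time_hr
Convert time: 10 min = 0.1667 hr
kcal = 10.84 * 107.87 * 0.1667
kcal = 194.8851 kcal

194.8851 kcal


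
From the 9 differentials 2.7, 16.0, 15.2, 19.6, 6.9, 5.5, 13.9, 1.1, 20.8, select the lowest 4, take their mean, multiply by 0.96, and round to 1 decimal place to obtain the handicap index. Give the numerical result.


All differentials: 2.7, 16.0, 15.2, 19.6, 6.9, 5.5, 13.9, 1.1, 20.8
Sorted: 1.1, 2.7, 5.5, 6.9, 13.9, 15.2, 16.0, 19.6, 20.8
Best 4: 1.1, 2.7, 5.5, 6.9
Average of best = 16.2 / 4 = 4.05
Raw index = 4.05 * 0.96 = 3.888
Handicap index = round(3.888, 1) = 3.9

3.9


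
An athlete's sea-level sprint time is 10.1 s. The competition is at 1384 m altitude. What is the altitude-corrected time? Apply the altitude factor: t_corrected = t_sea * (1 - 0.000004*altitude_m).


Correction factor = 1 - 0.000004 * 1384 = 0.994464
t_corrected = t_sea * factor = 10.1 * 0.994464
t_corrected = 10.0441 s

10.0441 s


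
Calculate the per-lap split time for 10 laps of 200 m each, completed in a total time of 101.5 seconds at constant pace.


Split time = total_time / n_laps = 101.5 / 10
Split time = 10.15 s per lap

10.15 s


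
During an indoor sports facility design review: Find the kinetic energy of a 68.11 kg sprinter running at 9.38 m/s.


KE = 0.5 * m * v^2
KE = 0.5 * 68.11 * 9.38^2
KE = 0.5 * 68.11 * 87.9844 = 2996.3087 J

2996.3087 J


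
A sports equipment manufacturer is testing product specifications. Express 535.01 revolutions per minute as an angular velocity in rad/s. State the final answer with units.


omega = RPM * 2 * pi / 60
omega = 535.01 * 2 * 3.14159 / 60
omega = 3361.567 / 60 = 56.0261 rad/s

56.0261 rad/s


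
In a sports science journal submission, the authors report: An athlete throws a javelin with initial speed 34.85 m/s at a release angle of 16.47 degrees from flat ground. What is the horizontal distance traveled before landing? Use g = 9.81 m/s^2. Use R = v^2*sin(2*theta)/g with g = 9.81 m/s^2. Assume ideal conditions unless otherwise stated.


R = v^2 * sin(2*theta) / g
Convert angle to radians: theta = 16.47 deg = 0.2875 rad
sin(2*theta) = sin(0.5749) = 0.5438
R = 34.85^2 * 0.5438 / 9.81
R = 1214.5225 * 0.5438 / 9.81 = 67.32 m

67.32 m


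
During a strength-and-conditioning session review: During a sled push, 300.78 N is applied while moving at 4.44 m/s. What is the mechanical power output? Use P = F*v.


P = F * v
P = 300.78 * 4.44
P = 1335.4632 W

1335.4632 W


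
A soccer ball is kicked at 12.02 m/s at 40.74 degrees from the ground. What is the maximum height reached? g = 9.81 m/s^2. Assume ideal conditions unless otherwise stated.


H = (v*sin(theta))^2 / (2*g)
vy = v*sin(theta) = 12.02 * sin(40.74 deg) = 7.8446 m/s
H = vy^2 / (2*g) = 61.5375 / (2*9.81)
H = 61.5375 / 19.62 = 3.1365 m

3.1365 m


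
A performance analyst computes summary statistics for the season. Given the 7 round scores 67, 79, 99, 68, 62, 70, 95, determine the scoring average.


Average = sum / n
Sum = 540
Average = 540 / 7 = 77.1429

77.1429


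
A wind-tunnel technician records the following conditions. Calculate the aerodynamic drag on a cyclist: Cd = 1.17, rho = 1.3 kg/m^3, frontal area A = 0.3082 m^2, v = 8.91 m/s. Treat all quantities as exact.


Fd = 0.5 * Cd * rho * A * v^2
Fd = 0.5 * 1.17 * 1.3 * 0.3082 * 8.91^2
v^2 = 79.3881
Fd = 0.5 * 1.17 * 1.3 * 0.3082 * 79.3881 = 18.6075 N

18.6075 N


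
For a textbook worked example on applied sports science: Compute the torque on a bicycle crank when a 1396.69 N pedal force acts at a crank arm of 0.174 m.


tau = F * d
tau = 1396.69 * 0.174
tau = 243.0241 N*m

243.0241 N*m


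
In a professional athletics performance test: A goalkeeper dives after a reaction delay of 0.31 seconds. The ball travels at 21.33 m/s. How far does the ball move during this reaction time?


d = v * t
d = 21.33 * 0.31
d = 6.6123 m

6.6123 m


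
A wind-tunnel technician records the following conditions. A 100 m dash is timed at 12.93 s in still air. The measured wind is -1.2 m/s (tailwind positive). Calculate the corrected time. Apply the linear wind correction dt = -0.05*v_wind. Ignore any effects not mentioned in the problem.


dt = -0.05 * v_wind = -0.05 * -1.2 = 0.06 s
t_corrected = t_still + dt = 12.93 + (0.06)
t_corrected = 12.99 s

12.99 s


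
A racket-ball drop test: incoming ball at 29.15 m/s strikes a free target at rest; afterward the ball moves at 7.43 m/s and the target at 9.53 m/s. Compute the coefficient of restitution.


e = (v2_after - v1_after) / (v1_before - v2_before)
Numerator = 9.53 - 7.43 = 2.1
Denominator = 29.15 - 0 = 29.15
e = 2.1 / 29.15 = 0.072

0.072


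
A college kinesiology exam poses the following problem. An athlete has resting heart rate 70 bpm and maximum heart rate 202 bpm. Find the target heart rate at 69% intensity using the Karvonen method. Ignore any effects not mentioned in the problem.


Target = HRrest + pct*(HRmax - HRrest)
Heart rate reserve = HRmax - HRrest = 202 - 70 = 132 bpm
Fraction = 69% = 0.69
Target = 70 + 0.69 * 132
Target = 70 + 91.08 = 161.08 bpm

161.08 bpm


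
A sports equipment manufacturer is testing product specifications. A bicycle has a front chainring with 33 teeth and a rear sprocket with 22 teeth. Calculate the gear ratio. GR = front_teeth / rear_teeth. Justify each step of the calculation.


GR = front_teeth / rear_teeth
GR = 33 / 22
GR = 1.5

1.5


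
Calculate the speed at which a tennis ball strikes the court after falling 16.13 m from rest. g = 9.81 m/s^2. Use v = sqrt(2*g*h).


v = sqrt(2 * g * h)
v = sqrt(2 * 9.81 * 16.13)
v = sqrt(316.4706) = 17.7896 m/s

17.7896 m/s


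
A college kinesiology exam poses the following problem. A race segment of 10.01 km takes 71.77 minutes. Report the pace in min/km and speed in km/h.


Pace = time / distance = 71.77 min / 10.01 km = 7.1698 min/km
Speed = distance / time_in_hours = 10.01 / 1.1962 hr
Speed = 8.3684 km/h

7.1698 min/km, 8.3684 km/h
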